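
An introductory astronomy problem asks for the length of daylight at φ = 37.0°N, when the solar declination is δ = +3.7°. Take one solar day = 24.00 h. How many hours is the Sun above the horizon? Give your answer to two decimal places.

12.37 h

cos H₀ = −tan φ · tan δ = −tan(+37.0°) × tan(+3.700°) = -0.0487, so H₀ = 1.6195 rad = 92.79°.
Daylight = 2H₀/(2π) × 24.00 h = (1.6195/π) × 24.00 = 12.37 h.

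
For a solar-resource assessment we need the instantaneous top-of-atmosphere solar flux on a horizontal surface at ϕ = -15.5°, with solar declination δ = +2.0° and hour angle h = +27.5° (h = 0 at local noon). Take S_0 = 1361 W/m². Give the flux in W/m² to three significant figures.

1.15e+03 W/m²

cos θ_z = sin ϕ sin δ + cos ϕ cos δ cos h = -0.009326 + 0.854230 = 0.844904.
Flux = S_0 · cos θ_z = 1361 × 0.844904 = 1150 W/m².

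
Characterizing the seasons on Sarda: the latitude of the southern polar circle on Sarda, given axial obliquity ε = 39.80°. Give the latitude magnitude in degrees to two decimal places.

The polar circle is the lowest latitude that experiences at least one full rotation of continuous darkness at the northern-summer solstice; it lies at |φ| = 90° − ε = 90° − 39.80° = 50.20°.

50.20°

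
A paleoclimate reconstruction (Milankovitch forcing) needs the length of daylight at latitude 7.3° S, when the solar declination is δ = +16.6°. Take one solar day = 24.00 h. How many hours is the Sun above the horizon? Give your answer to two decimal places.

cos h₀ = −tan ϕ · tan δ = −tan(-7.3°) × tan(+16.600°) = 0.0382, so h₀ = 1.5326 rad = 87.81°.
Daylight = 2h₀/(2π) × 24.00 h = (1.5326/π) × 24.00 = 11.71 h.

11.71 h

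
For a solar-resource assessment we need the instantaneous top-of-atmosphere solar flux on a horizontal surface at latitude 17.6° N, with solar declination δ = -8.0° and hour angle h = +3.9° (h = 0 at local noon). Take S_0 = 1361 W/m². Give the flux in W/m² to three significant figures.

1.22e+03 W/m²

cos θ_z = sin ϕ sin δ + cos ϕ cos δ cos h = -0.042082 + 0.941728 = 0.899646.
Flux = S_0 · cos θ_z = 1361 × 0.899646 = 1224 W/m².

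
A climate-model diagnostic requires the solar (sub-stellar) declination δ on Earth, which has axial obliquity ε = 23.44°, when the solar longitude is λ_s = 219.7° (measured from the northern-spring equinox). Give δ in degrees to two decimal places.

δ = -14.72°

sin δ = sin ε · sin λ_s = sin 23.44° × sin 219.7° = -0.254094.
δ = arcsin(-0.254094) = -14.72°.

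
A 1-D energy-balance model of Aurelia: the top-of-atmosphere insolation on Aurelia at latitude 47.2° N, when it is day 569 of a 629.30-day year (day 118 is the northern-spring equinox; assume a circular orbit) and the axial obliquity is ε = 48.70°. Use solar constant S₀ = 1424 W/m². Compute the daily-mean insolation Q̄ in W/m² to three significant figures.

Q̄ ≈ 0.00 W/m²

Solar longitude: λ_s = 360° × (569 − 118)/629.30 = 258.001°.
sin δ = sin 48.70° × sin 258.001° = -0.73485, so δ = -47.295°.
cos H₀ = −tan(+47.2°) tan(-47.295°) = 1.1701 ≥ 1 ⇒ polar night, H₀ = 0 and Q̄ = 0.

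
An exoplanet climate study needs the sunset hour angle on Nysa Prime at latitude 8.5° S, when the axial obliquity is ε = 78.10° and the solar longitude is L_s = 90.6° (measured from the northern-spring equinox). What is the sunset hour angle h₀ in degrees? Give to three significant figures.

h₀ = 44.9°

Solar declination: sin δ = sin ε · sin L_s = sin 78.10° × sin 90.6° = 0.97846, so δ = +78.085°.
cos h₀ = −tan ϕ · tan δ = −tan(-8.5°) × tan(+78.085°) = 0.7083, so h₀ = 0.7837 rad = 44.90°.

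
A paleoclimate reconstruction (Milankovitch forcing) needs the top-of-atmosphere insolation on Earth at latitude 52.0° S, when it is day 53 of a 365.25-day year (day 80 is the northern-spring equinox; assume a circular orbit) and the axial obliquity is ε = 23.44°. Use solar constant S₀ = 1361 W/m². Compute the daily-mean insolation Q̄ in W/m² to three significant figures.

Q̄ ≈ 365 W/m²

Solar longitude: λ_s = 360° × (53 − 80)/365.25 = -26.612°, i.e. -26.612° + 360° = 333.388°.
sin δ = sin 23.44° × sin 333.388° = -0.17819, so δ = -10.264°.
cos H₀ = −tan(-52.0°) tan(-10.264°) = -0.2318, H₀ = 1.8047 rad.
Bracket: H₀ sin φ sin δ + cos φ cos δ sin H₀ = 1.8047×-0.78801×-0.17819 + 0.61566×0.98400×0.97277 = 0.253408 + 0.589313 = 0.842721.
Q̄ = (S₀/π) × [bracket] = (1361/π) × 0.842721 = 365.1 W/m².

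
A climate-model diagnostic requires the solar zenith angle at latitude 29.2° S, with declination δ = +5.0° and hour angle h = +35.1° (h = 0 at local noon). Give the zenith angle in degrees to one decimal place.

θ_z = 48.0°

cos θ_z = sin ϕ sin δ + cos ϕ cos δ cos h = -0.042520 + 0.711463 = 0.668943.
θ_z = arccos(0.668943) = 48.0°.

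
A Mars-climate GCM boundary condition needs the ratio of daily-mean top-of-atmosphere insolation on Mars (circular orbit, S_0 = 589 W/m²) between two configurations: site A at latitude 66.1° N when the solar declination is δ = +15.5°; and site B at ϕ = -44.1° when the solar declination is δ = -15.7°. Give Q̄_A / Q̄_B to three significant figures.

Q̄_A / Q̄_B ≈ 0.843

— Configuration A (ϕ=+66.1°):
cos h₀ = −tan(+66.1°) tan(+15.500°) = -0.6258, h₀ = 2.2470 rad.
Bracket: h₀ sin ϕ sin δ + cos ϕ cos δ sin h₀ = 2.2470×0.91425×0.26724 + 0.40514×0.96363×0.77997 = 0.548996 + 0.304504 = 0.853500.
Q̄ = (S_0/π) × [bracket] = (589/π) × 0.853500 = 160.02 W/m².
— Configuration B (ϕ=-44.1°):
cos h₀ = −tan(-44.1°) tan(-15.700°) = -0.2724, h₀ = 1.8467 rad.
Bracket: h₀ sin ϕ sin δ + cos ϕ cos δ sin h₀ = 1.8467×-0.69591×-0.27060 + 0.71813×0.96269×0.96219 = 0.347758 + 0.665197 = 1.012955.
Q̄ = (S_0/π) × [bracket] = (589/π) × 1.012955 = 189.91 W/m².
Ratio Q̄_A / Q̄_B = 160.02 / 189.91 = 0.8426.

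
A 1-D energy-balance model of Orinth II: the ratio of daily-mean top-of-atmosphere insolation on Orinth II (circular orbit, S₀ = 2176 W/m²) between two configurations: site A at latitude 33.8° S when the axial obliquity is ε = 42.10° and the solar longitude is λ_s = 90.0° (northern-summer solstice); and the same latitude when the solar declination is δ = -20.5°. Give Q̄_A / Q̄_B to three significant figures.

— Configuration A (φ=-33.8°):
Solar declination: sin δ = sin ε · sin λ_s = sin 42.10° × sin 90.0° = 0.67043, so δ = +42.100°.
cos H₀ = −tan(-33.8°) tan(+42.100°) = 0.6049, H₀ = 0.9212 rad.
Bracket: H₀ sin φ sin δ + cos φ cos δ sin H₀ = 0.9212×-0.55630×0.67043 + 0.83098×0.74198×0.79631 = -0.343571 + 0.490981 = 0.147410.
Q̄ = (S₀/π) × [bracket] = (2176/π) × 0.147410 = 102.10 W/m².
— Configuration B (φ=-33.8°):
cos H₀ = −tan(-33.8°) tan(-20.500°) = -0.2503, H₀ = 1.8238 rad.
Bracket: H₀ sin φ sin δ + cos φ cos δ sin H₀ = 1.8238×-0.55630×-0.35021 + 0.83098×0.93667×0.96817 = 0.355316 + 0.753579 = 1.108895.
Q̄ = (S₀/π) × [bracket] = (2176/π) × 1.108895 = 768.07 W/m².
Ratio Q̄_A / Q̄_B = 102.10 / 768.07 = 0.1329.

Q̄_A / Q̄_B ≈ 0.133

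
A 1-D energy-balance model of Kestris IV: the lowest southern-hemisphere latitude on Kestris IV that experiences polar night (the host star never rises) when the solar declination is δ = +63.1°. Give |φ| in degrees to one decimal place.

|φ| = 26.9°

Polar night requires cos H₀ = −tan φ tan δ ≥ 1, i.e. tan φ tan δ ≤ −1.
The boundary is |tan φ| · |tan δ| = 1, so |φ| = 90° − |δ| = 90° − 63.1° = 26.9° in the southern hemisphere.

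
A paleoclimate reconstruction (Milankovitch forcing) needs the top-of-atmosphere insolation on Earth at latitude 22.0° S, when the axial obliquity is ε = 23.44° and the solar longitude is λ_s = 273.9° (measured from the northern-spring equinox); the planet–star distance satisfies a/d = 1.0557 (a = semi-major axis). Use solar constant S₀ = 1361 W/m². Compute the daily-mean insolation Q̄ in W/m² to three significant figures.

Q̄ ≈ 530 W/m²

Solar declination: sin δ = sin ε · sin λ_s = sin 23.44° × sin 273.9° = -0.39687, so δ = -23.382°.
cos H₀ = −tan(-22.0°) tan(-23.382°) = -0.1747, H₀ = 1.7464 rad.
Bracket: H₀ sin φ sin δ + cos φ cos δ sin H₀ = 1.7464×-0.37461×-0.39687 + 0.92718×0.91788×0.98462 = 0.259640 + 0.837951 = 1.097591.
Inverse-square distance factor (a/d)² = 1.0557² = 1.114502.
Q̄ = (S₀/π) × 1.114502 × [bracket] = (1361/π) × 1.114502 × 1.097591 = 529.9 W/m².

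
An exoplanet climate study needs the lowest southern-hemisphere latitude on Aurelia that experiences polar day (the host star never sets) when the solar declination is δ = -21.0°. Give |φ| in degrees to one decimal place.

|φ| = 69.0°

Polar day requires cos H₀ = −tan φ tan δ ≤ −1, i.e. tan φ tan δ ≥ 1.
The boundary is |tan φ| · |tan δ| = 1, so |φ| = 90° − |δ| = 90° − 21.0° = 69.0° in the southern hemisphere.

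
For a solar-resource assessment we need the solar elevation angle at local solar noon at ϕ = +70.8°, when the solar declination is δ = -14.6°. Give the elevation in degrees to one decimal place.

4.6°

At local noon the hour angle is zero, so the zenith angle equals |ϕ − δ| = |+70.8° − (-14.600°)| = 85.400°.
Elevation = 90° − 85.400° = 4.6°.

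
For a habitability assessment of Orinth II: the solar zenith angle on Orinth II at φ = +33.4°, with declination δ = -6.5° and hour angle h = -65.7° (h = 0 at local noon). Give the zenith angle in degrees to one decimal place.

θ_z = 73.8°

cos θ_z = sin φ sin δ + cos φ cos δ cos h = -0.062316 + 0.341343 = 0.279027.
θ_z = arccos(0.279027) = 73.8°.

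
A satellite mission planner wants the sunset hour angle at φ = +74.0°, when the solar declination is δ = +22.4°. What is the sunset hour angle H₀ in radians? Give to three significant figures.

Sunrise equation: cos H₀ = −tan φ · tan δ = -1.4374 ≤ −1, so the Sun never sets (polar day) and H₀ = π.

H₀ = 3.14 rad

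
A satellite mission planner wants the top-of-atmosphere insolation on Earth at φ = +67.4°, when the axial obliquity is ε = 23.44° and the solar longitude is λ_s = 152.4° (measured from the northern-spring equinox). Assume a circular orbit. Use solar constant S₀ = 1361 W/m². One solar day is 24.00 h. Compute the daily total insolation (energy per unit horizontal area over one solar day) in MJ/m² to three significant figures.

Solar declination: sin δ = sin ε · sin λ_s = sin 23.44° × sin 152.4° = 0.18429, so δ = +10.620°.
cos H₀ = −tan(+67.4°) tan(+10.620°) = -0.4505, H₀ = 2.0381 rad.
Bracket: H₀ sin φ sin δ + cos φ cos δ sin H₀ = 2.0381×0.92321×0.18429 + 0.38430×0.98287×0.89280 = 0.346759 + 0.337226 = 0.683985.
Q̄ = (S₀/π) × [bracket] = (1361/π) × 0.683985 = 296.32 W/m².
Daily total = Q̄ × 24.00 h × 3600 s/h = 296.32 × 24.00 × 3600 / 10⁶ = 25.60 MJ/m².

25.6 MJ/m²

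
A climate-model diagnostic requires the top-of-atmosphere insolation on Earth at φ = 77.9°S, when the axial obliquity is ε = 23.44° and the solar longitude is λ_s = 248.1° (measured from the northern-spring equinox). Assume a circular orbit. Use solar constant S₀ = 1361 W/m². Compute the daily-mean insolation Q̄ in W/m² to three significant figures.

Q̄ ≈ 491 W/m²

Solar declination: sin δ = sin ε · sin λ_s = sin 23.44° × sin 248.1° = -0.36908, so δ = -21.659°.
cos H₀ = −tan(-77.9°) tan(-21.659°) = -1.8524 ≤ −1 ⇒ polar day, H₀ = π.
Bracket: H₀ sin φ sin δ + cos φ cos δ sin H₀ = 3.1416×-0.97778×-0.36908 + 0.20962×0.92940×0.00000 = 1.133738 + 0.000000 = 1.133738.
Q̄ = (S₀/π) × [bracket] = (1361/π) × 1.133738 = 491.2 W/m².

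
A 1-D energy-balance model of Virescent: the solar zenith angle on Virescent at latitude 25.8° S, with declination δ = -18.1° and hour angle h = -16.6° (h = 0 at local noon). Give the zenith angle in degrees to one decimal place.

θ_z = 17.2°

cos θ_z = sin ϕ sin δ + cos ϕ cos δ cos h = 0.135216 + 0.820101 = 0.955317.
θ_z = arccos(0.955317) = 17.2°.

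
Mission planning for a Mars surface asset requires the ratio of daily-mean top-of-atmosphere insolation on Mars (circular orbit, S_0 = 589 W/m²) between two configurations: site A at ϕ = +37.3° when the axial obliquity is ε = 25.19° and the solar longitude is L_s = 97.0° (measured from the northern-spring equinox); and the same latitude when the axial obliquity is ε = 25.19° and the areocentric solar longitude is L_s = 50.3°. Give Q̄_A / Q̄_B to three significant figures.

Q̄_A / Q̄_B ≈ 1.07

— Configuration A (ϕ=+37.3°):
Solar declination: sin δ = sin ε · sin L_s = sin 25.19° × sin 97.0° = 0.42245, so δ = +24.989°.
cos h₀ = −tan(+37.3°) tan(+24.989°) = -0.3551, h₀ = 1.9338 rad.
Bracket: h₀ sin ϕ sin δ + cos ϕ cos δ sin h₀ = 1.9338×0.60599×0.42245 + 0.79547×0.90639×0.93484 = 0.495054 + 0.674025 = 1.169079.
Q̄ = (S_0/π) × [bracket] = (589/π) × 1.169079 = 219.18 W/m².
— Configuration B (ϕ=+37.3°):
sin δ = sin 25.19° × sin 50.3° = 0.32747, so δ = +19.115°.
cos h₀ = −tan(+37.3°) tan(+19.115°) = -0.2640, h₀ = 1.8380 rad.
Bracket: h₀ sin ϕ sin δ + cos ϕ cos δ sin h₀ = 1.8380×0.60599×0.32747 + 0.79547×0.94486×0.96452 = 0.364739 + 0.724941 = 1.089680.
Q̄ = (S_0/π) × [bracket] = (589/π) × 1.089680 = 204.30 W/m².
Ratio Q̄_A / Q̄_B = 219.18 / 204.30 = 1.073.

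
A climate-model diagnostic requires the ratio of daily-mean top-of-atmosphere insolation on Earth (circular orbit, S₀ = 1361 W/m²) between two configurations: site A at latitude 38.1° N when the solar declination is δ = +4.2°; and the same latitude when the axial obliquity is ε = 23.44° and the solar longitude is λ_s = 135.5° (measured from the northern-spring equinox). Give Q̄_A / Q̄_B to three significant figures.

— Configuration A (φ=+38.1°):
cos H₀ = −tan(+38.1°) tan(+4.200°) = -0.0576, H₀ = 1.6284 rad.
Bracket: H₀ sin φ sin δ + cos φ cos δ sin H₀ = 1.6284×0.61704×0.07324 + 0.78694×0.99731×0.99834 = 0.073591 + 0.783520 = 0.857111.
Q̄ = (S₀/π) × [bracket] = (1361/π) × 0.857111 = 371.32 W/m².
— Configuration B (φ=+38.1°):
Solar declination: sin δ = sin ε · sin λ_s = sin 23.44° × sin 135.5° = 0.27881, so δ = +16.189°.
cos H₀ = −tan(+38.1°) tan(+16.189°) = -0.2276, H₀ = 1.8005 rad.
Bracket: H₀ sin φ sin δ + cos φ cos δ sin H₀ = 1.8005×0.61704×0.27881 + 0.78694×0.96035×0.97374 = 0.309752 + 0.735892 = 1.045644.
Q̄ = (S₀/π) × [bracket] = (1361/π) × 1.045644 = 452.99 W/m².
Ratio Q̄_A / Q̄_B = 371.32 / 452.99 = 0.8197.

Q̄_A / Q̄_B ≈ 0.820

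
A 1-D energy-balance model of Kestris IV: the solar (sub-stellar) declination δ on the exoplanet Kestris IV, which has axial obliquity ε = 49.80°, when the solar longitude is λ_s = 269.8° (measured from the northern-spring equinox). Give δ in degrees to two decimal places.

δ = -49.80°

sin δ = sin ε · sin λ_s = sin 49.80° × sin 269.8° = -0.763791.
δ = arcsin(-0.763791) = -49.80°.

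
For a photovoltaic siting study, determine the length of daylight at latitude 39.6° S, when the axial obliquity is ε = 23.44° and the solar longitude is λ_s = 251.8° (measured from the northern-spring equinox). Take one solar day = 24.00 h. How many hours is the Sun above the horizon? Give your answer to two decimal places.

Solar declination: sin δ = sin ε · sin λ_s = sin 23.44° × sin 251.8° = -0.37789, so δ = -22.203°.
cos H₀ = −tan φ · tan δ = −tan(-39.6°) × tan(-22.203°) = -0.3377, so H₀ = 1.9152 rad = 109.73°.
Daylight = 2H₀/(2π) × 24.00 h = (1.9152/π) × 24.00 = 14.63 h.

14.63 h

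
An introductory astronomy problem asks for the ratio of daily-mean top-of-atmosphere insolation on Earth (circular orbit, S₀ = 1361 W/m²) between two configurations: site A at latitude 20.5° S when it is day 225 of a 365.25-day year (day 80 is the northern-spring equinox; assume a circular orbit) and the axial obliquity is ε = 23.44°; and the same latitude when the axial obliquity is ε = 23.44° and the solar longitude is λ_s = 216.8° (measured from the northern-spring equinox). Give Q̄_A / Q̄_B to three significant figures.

Q̄_A / Q̄_B ≈ 0.748

— Configuration A (φ=-20.5°):
Solar longitude: λ_s = 360° × (225 − 80)/365.25 = 142.916°.
sin δ = sin 23.44° × sin 142.916° = 0.23986, so δ = +13.878°.
cos H₀ = −tan(-20.5°) tan(+13.878°) = 0.0924, H₀ = 1.4783 rad.
Bracket: H₀ sin φ sin δ + cos φ cos δ sin H₀ = 1.4783×-0.35021×0.23986 + 0.93667×0.97081×0.99572 = -0.124179 + 0.905437 = 0.781258.
Q̄ = (S₀/π) × [bracket] = (1361/π) × 0.781258 = 338.46 W/m².
— Configuration B (φ=-20.5°):
Solar declination: sin δ = sin ε · sin λ_s = sin 23.44° × sin 216.8° = -0.23828, so δ = -13.785°.
cos H₀ = −tan(-20.5°) tan(-13.785°) = -0.0917, H₀ = 1.6627 rad.
Bracket: H₀ sin φ sin δ + cos φ cos δ sin H₀ = 1.6627×-0.35021×-0.23828 + 0.93667×0.97120×0.99578 = 0.138749 + 0.905855 = 1.044604.
Q̄ = (S₀/π) × [bracket] = (1361/π) × 1.044604 = 452.54 W/m².
Ratio Q̄_A / Q̄_B = 338.46 / 452.54 = 0.7479.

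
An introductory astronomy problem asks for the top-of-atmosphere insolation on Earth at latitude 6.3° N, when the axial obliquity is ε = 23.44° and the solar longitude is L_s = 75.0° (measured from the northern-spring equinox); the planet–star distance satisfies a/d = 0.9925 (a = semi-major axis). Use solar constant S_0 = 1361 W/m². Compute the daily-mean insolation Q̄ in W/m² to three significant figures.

Solar declination: sin δ = sin ε · sin L_s = sin 23.44° × sin 75.0° = 0.38423, so δ = +22.596°.
cos h₀ = −tan(+6.3°) tan(+22.596°) = -0.0459, h₀ = 1.6168 rad.
Bracket: h₀ sin ϕ sin δ + cos ϕ cos δ sin h₀ = 1.6168×0.10973×0.38423 + 0.99396×0.92324×0.99894 = 0.068167 + 0.916691 = 0.984858.
Inverse-square distance factor (a/d)² = 0.9925² = 0.985056.
Q̄ = (S_0/π) × 0.985056 × [bracket] = (1361/π) × 0.985056 × 0.984858 = 420.3 W/m².

Q̄ ≈ 420 W/m²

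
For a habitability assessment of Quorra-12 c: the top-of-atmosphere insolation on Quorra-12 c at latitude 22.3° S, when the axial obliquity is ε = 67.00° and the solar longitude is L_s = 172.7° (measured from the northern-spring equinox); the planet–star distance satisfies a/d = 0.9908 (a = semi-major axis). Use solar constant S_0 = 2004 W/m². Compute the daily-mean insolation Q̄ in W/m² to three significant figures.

Q̄ ≈ 532 W/m²

Solar declination: sin δ = sin ε · sin L_s = sin 67.00° × sin 172.7° = 0.11696, so δ = +6.717°.
cos h₀ = −tan(-22.3°) tan(+6.717°) = 0.0483, h₀ = 1.5225 rad.
Bracket: h₀ sin ϕ sin δ + cos ϕ cos δ sin h₀ = 1.5225×-0.37946×0.11696 + 0.92521×0.99314×0.99883 = -0.067571 + 0.917788 = 0.850217.
Inverse-square distance factor (a/d)² = 0.9908² = 0.981685.
Q̄ = (S_0/π) × 0.981685 × [bracket] = (2004/π) × 0.981685 × 0.850217 = 532.4 W/m².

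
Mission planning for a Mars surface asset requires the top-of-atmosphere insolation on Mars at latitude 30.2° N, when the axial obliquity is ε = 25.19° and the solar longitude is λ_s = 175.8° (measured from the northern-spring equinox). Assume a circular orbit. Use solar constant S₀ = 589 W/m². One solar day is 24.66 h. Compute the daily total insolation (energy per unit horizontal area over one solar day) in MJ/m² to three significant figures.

Solar declination: sin δ = sin ε · sin λ_s = sin 25.19° × sin 175.8° = 0.03117, so δ = +1.786°.
cos H₀ = −tan(+30.2°) tan(+1.786°) = -0.0182, H₀ = 1.5889 rad.
Bracket: H₀ sin φ sin δ + cos φ cos δ sin H₀ = 1.5889×0.50302×0.03117 + 0.86427×0.99951×0.99984 = 0.024913 + 0.863708 = 0.888621.
Q̄ = (S₀/π) × [bracket] = (589/π) × 0.888621 = 166.60 W/m².
Daily total = Q̄ × 24.66 h × 3600 s/h = 166.60 × 24.66 × 3600 / 10⁶ = 14.79 MJ/m².

14.8 MJ/m²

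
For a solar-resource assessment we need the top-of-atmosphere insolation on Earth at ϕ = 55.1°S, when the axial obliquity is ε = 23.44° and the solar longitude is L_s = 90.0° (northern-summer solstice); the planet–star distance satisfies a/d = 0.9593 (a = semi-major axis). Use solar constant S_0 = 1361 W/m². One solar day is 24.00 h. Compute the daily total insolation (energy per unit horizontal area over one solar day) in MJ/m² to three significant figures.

Solar declination: sin δ = sin ε · sin L_s = sin 23.44° × sin 90.0° = 0.39779, so δ = +23.440°.
cos h₀ = −tan(-55.1°) tan(+23.440°) = 0.6215, h₀ = 0.9001 rad.
Bracket: h₀ sin ϕ sin δ + cos ϕ cos δ sin h₀ = 0.9001×-0.82015×0.39779 + 0.57215×0.91748×0.78341 = -0.293655 + 0.411240 = 0.117585.
Inverse-square distance factor (a/d)² = 0.9593² = 0.920256.
Q̄ = (S_0/π) × 0.920256 × [bracket] = (1361/π) × 0.920256 × 0.117585 = 46.878 W/m².
Daily total = Q̄ × 24.00 h × 3600 s/h = 46.878 × 24.00 × 3600 / 10⁶ = 4.050 MJ/m².

4.05 MJ/m²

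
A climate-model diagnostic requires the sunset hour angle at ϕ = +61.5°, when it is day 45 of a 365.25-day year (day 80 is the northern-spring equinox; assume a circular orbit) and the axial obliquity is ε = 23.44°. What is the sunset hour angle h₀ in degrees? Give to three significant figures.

h₀ = 64.8°

Solar longitude: L_s = 360° × (45 − 80)/365.25 = -34.497°, i.e. -34.497° + 360° = 325.503°.
sin δ = sin 23.44° × sin 325.503° = -0.22529, so δ = -13.020°.
cos h₀ = −tan ϕ · tan δ = −tan(+61.5°) × tan(-13.020°) = 0.4259, so h₀ = 1.1309 rad = 64.79°.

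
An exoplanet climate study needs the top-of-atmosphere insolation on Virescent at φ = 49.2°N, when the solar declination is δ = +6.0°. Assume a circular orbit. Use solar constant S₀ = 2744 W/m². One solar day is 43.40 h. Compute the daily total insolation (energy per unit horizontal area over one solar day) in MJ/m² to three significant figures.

cos H₀ = −tan(+49.2°) tan(+6.000°) = -0.1218, H₀ = 1.6929 rad.
Bracket: H₀ sin φ sin δ + cos φ cos δ sin H₀ = 1.6929×0.75700×0.10453 + 0.65342×0.99452×0.99256 = 0.133958 + 0.645004 = 0.778962.
Q̄ = (S₀/π) × [bracket] = (2744/π) × 0.778962 = 680.38 W/m².
Daily total = Q̄ × 43.40 h × 3600 s/h = 680.38 × 43.40 × 3600 / 10⁶ = 106.3 MJ/m².

106 MJ/m²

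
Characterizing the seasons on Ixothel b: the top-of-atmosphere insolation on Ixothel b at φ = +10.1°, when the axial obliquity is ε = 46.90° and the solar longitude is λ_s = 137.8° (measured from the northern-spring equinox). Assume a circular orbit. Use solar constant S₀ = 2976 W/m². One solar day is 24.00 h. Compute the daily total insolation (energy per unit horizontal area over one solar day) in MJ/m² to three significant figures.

Solar declination: sin δ = sin ε · sin λ_s = sin 46.90° × sin 137.8° = 0.49047, so δ = +29.371°.
cos H₀ = −tan(+10.1°) tan(+29.371°) = -0.1003, H₀ = 1.6712 rad.
Bracket: H₀ sin φ sin δ + cos φ cos δ sin H₀ = 1.6712×0.17537×0.49047 + 0.98450×0.87146×0.99496 = 0.143746 + 0.853628 = 0.997374.
Q̄ = (S₀/π) × [bracket] = (2976/π) × 0.997374 = 944.80 W/m².
Daily total = Q̄ × 24.00 h × 3600 s/h = 944.80 × 24.00 × 3600 / 10⁶ = 81.63 MJ/m².

81.6 MJ/m²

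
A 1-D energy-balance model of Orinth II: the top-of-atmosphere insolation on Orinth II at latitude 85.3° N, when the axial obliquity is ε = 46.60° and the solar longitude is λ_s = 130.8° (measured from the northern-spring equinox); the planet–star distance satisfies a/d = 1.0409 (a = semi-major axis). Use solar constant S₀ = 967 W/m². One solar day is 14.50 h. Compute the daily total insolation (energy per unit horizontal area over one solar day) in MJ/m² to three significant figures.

Solar declination: sin δ = sin ε · sin λ_s = sin 46.60° × sin 130.8° = 0.55001, so δ = +33.368°.
cos H₀ = −tan(+85.3°) tan(+33.368°) = -8.0104 ≤ −1 ⇒ polar day, H₀ = π.
Bracket: H₀ sin φ sin δ + cos φ cos δ sin H₀ = 3.1416×0.99664×0.55001 + 0.08194×0.83516×0.00000 = 1.722106 + 0.000000 = 1.722106.
Inverse-square distance factor (a/d)² = 1.0409² = 1.083473.
Q̄ = (S₀/π) × 1.083473 × [bracket] = (967/π) × 1.083473 × 1.722106 = 574.32 W/m².
Daily total = Q̄ × 14.50 h × 3600 s/h = 574.32 × 14.50 × 3600 / 10⁶ = 29.98 MJ/m².

30.0 MJ/m²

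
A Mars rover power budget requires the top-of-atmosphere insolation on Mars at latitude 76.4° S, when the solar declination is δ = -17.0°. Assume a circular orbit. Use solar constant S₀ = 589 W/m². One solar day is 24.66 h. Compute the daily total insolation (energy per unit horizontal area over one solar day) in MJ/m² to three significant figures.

cos H₀ = −tan(-76.4°) tan(-17.000°) = -1.2637 ≤ −1 ⇒ polar day, H₀ = π.
Bracket: H₀ sin φ sin δ + cos φ cos δ sin H₀ = 3.1416×-0.97196×-0.29237 + 0.23514×0.95630×0.00000 = 0.892755 + 0.000000 = 0.892755.
Q̄ = (S₀/π) × [bracket] = (589/π) × 0.892755 = 167.38 W/m².
Daily total = Q̄ × 24.66 h × 3600 s/h = 167.38 × 24.66 × 3600 / 10⁶ = 14.86 MJ/m².

14.9 MJ/m²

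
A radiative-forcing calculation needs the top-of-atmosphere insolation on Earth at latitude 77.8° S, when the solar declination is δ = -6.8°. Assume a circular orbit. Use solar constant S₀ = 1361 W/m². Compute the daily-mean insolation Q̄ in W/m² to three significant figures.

cos H₀ = −tan(-77.8°) tan(-6.800°) = -0.5515, H₀ = 2.1550 rad.
Bracket: H₀ sin φ sin δ + cos φ cos δ sin H₀ = 2.1550×-0.97742×-0.11840 + 0.21132×0.99297×0.83416 = 0.249391 + 0.175035 = 0.424426.
Q̄ = (S₀/π) × [bracket] = (1361/π) × 0.424426 = 183.9 W/m².

Q̄ ≈ 184 W/m²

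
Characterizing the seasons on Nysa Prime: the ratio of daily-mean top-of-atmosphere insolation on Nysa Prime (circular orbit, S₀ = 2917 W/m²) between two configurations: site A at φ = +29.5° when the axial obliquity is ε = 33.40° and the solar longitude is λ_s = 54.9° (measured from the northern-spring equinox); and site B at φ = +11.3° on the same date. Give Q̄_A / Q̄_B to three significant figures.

Q̄_A / Q̄_B ≈ 1.14

— Configuration A (φ=+29.5°):
Solar declination: sin δ = sin ε · sin λ_s = sin 33.40° × sin 54.9° = 0.45038, so δ = +26.768°.
cos H₀ = −tan(+29.5°) tan(+26.768°) = -0.2854, H₀ = 1.8602 rad.
Bracket: H₀ sin φ sin δ + cos φ cos δ sin H₀ = 1.8602×0.49242×0.45038 + 0.87036×0.89284×0.95841 = 0.412548 + 0.744773 = 1.157321.
Q̄ = (S₀/π) × [bracket] = (2917/π) × 1.157321 = 1074.6 W/m².
— Configuration B (φ=+11.3°):
cos H₀ = −tan(+11.3°) tan(+26.768°) = -0.1008, H₀ = 1.6718 rad.
Bracket: H₀ sin φ sin δ + cos φ cos δ sin H₀ = 1.6718×0.19595×0.45038 + 0.98061×0.89284×0.99491 = 0.147540 + 0.871071 = 1.018611.
Q̄ = (S₀/π) × [bracket] = (2917/π) × 1.018611 = 945.79 W/m².
Ratio Q̄_A / Q̄_B = 1074.6 / 945.79 = 1.136.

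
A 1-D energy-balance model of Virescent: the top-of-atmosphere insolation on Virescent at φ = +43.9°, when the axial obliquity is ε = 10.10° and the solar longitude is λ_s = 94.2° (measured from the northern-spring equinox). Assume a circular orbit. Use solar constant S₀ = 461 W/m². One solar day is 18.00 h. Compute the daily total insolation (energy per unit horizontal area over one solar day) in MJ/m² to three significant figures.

8.66 MJ/m²

Solar declination: sin δ = sin ε · sin λ_s = sin 10.10° × sin 94.2° = 0.17490, so δ = +10.073°.
cos H₀ = −tan(+43.9°) tan(+10.073°) = -0.1709, H₀ = 1.7426 rad.
Bracket: H₀ sin φ sin δ + cos φ cos δ sin H₀ = 1.7426×0.69340×0.17490 + 0.72055×0.98459×0.98528 = 0.211335 + 0.699003 = 0.910338.
Q̄ = (S₀/π) × [bracket] = (461/π) × 0.910338 = 133.58 W/m².
Daily total = Q̄ × 18.00 h × 3600 s/h = 133.58 × 18.00 × 3600 / 10⁶ = 8.656 MJ/m².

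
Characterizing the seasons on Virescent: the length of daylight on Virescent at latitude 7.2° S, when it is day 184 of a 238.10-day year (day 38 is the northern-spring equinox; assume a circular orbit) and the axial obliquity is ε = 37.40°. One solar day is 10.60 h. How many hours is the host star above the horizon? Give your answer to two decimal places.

5.48 h

Solar longitude: L_s = 360° × (184 − 38)/238.10 = 220.748°.
sin δ = sin 37.40° × sin 220.748° = -0.39645, so δ = -23.357°.
cos h₀ = −tan ϕ · tan δ = −tan(-7.2°) × tan(-23.357°) = -0.0546, so h₀ = 1.6254 rad = 93.13°.
Daylight = 2h₀/(2π) × 10.60 h = (1.6254/π) × 10.60 = 5.48 h.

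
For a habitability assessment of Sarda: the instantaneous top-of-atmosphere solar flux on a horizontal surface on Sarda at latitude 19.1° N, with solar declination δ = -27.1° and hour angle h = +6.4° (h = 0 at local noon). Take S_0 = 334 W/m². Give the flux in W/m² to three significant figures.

229 W/m²

cos θ_z = sin ϕ sin δ + cos ϕ cos δ cos h = -0.149062 + 0.835963 = 0.686901.
Flux = S_0 · cos θ_z = 334 × 0.686901 = 229.4 W/m².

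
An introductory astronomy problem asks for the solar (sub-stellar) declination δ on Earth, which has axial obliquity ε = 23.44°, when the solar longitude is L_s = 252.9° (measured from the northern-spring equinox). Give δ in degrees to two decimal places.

δ = -22.35°

sin δ = sin ε · sin L_s = sin 23.44° × sin 252.9° = -0.380203.
δ = arcsin(-0.380203) = -22.35°.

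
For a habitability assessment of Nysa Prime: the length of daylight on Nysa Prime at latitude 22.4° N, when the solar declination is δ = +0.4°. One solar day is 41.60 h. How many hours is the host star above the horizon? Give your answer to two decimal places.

20.84 h

cos H₀ = −tan φ · tan δ = −tan(+22.4°) × tan(+0.400°) = -0.0029, so H₀ = 1.5737 rad = 90.16°.
Daylight = 2H₀/(2π) × 41.60 h = (1.5737/π) × 41.60 = 20.84 h.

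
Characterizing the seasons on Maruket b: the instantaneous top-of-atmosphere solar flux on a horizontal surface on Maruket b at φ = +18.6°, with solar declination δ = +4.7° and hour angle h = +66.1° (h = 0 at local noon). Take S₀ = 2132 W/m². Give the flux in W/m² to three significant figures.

cos θ_z = sin φ sin δ + cos φ cos δ cos h = 0.026135 + 0.382689 = 0.408824.
Flux = S₀ · cos θ_z = 2132 × 0.408824 = 871.6 W/m².

872 W/m²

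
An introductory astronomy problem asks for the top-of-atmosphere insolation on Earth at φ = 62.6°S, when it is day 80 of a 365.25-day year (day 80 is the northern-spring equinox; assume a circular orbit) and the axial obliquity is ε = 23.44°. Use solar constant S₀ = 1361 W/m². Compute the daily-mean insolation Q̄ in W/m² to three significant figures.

Q̄ ≈ 199 W/m²

Solar longitude: λ_s = 360° × (80 − 80)/365.25 = 0.000°.
sin δ = sin 23.44° × sin 0.000° = 0.00000, so δ = +0.000°.
cos H₀ = −tan(-62.6°) tan(+0.000°) = 0.0000, H₀ = 1.5708 rad.
Bracket: H₀ sin φ sin δ + cos φ cos δ sin H₀ = 1.5708×-0.88782×0.00000 + 0.46020×1.00000×1.00000 = -0.000000 + 0.460200 = 0.460200.
Q̄ = (S₀/π) × [bracket] = (1361/π) × 0.460200 = 199.4 W/m².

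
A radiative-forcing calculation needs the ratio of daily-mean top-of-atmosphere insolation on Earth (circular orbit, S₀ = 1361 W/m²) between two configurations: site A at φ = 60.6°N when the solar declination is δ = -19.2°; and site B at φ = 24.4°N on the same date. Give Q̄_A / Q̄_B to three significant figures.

Q̄_A / Q̄_B ≈ 0.160

— Configuration A (φ=+60.6°):
cos H₀ = −tan(+60.6°) tan(-19.200°) = 0.6180, H₀ = 0.9046 rad.
Bracket: H₀ sin φ sin δ + cos φ cos δ sin H₀ = 0.9046×0.87121×-0.32887 + 0.49090×0.94438×0.78616 = -0.259181 + 0.364461 = 0.105280.
Q̄ = (S₀/π) × [bracket] = (1361/π) × 0.105280 = 45.609 W/m².
— Configuration B (φ=+24.4°):
cos H₀ = −tan(+24.4°) tan(-19.200°) = 0.1580, H₀ = 1.4122 rad.
Bracket: H₀ sin φ sin δ + cos φ cos δ sin H₀ = 1.4122×0.41310×-0.32887 + 0.91068×0.94438×0.98744 = -0.191856 + 0.849226 = 0.657370.
Q̄ = (S₀/π) × [bracket] = (1361/π) × 0.657370 = 284.79 W/m².
Ratio Q̄_A / Q̄_B = 45.609 / 284.79 = 0.1601.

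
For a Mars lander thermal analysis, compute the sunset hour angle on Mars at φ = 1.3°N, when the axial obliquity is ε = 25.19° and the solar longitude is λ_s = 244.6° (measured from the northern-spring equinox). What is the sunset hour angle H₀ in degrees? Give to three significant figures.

Solar declination: sin δ = sin ε · sin λ_s = sin 25.19° × sin 244.6° = -0.38448, so δ = -22.611°.
cos H₀ = −tan φ · tan δ = −tan(+1.3°) × tan(-22.611°) = 0.0095, so H₀ = 1.5613 rad = 89.46°.

H₀ = 89.5°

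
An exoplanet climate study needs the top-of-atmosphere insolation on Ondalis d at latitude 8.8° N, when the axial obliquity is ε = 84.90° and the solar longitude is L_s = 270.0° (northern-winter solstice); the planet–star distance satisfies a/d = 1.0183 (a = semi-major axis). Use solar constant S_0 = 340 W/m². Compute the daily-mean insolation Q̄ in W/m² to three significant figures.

Solar declination: sin δ = sin ε · sin L_s = sin 84.90° × sin 270.0° = -0.99604, so δ = -84.900°.
cos h₀ = −tan(+8.8°) tan(-84.900°) = 1.7346 ≥ 1 ⇒ polar night, h₀ = 0 and Q̄ = 0.
Inverse-square distance factor (a/d)² = 1.0183² = 1.036935.

Q̄ ≈ 0.00 W/m²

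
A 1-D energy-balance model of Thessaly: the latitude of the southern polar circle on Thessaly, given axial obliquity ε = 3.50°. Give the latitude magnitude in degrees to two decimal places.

86.50°

The polar circle is the lowest latitude that experiences at least one full rotation of continuous darkness at the northern-summer solstice; it lies at |ϕ| = 90° − ε = 90° − 3.50° = 86.50°.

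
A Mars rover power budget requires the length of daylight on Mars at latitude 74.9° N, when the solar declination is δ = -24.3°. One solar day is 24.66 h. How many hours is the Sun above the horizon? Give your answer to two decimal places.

cos h₀ = −tan ϕ · tan δ = 1.6734 ≥ 1, so the Sun never rises (polar night) and h₀ = 0.
Daylight = 2h₀/(2π) × 24.66 h = (0.0000/π) × 24.66 = 0.00 h.

0.00 h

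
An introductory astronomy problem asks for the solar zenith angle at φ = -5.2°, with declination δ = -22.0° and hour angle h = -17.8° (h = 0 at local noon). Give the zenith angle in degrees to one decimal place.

θ_z = 24.1°

cos θ_z = sin φ sin δ + cos φ cos δ cos h = 0.033952 + 0.879166 = 0.913118.
θ_z = arccos(0.913118) = 24.1°.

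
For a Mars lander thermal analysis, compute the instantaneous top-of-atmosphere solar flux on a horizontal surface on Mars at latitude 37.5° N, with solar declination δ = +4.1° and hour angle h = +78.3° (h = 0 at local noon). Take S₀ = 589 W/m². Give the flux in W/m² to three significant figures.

cos θ_z = sin φ sin δ + cos φ cos δ cos h = 0.043525 + 0.160470 = 0.203995.
Flux = S₀ · cos θ_z = 589 × 0.203995 = 120.2 W/m².

120 W/m²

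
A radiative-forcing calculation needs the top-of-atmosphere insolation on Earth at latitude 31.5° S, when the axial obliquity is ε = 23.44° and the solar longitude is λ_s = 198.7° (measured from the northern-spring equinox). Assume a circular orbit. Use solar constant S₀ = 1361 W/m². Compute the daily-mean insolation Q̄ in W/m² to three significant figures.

Q̄ ≈ 413 W/m²

Solar declination: sin δ = sin ε · sin λ_s = sin 23.44° × sin 198.7° = -0.12754, so δ = -7.327°.
cos H₀ = −tan(-31.5°) tan(-7.327°) = -0.0788, H₀ = 1.6497 rad.
Bracket: H₀ sin φ sin δ + cos φ cos δ sin H₀ = 1.6497×-0.52250×-0.12754 + 0.85264×0.99183×0.99689 = 0.109935 + 0.843044 = 0.952979.
Q̄ = (S₀/π) × [bracket] = (1361/π) × 0.952979 = 412.8 W/m².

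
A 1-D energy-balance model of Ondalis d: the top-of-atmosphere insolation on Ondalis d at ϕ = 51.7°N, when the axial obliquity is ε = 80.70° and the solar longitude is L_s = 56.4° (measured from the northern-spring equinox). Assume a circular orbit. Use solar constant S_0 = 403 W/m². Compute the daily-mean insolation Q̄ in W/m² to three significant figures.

Q̄ ≈ 260 W/m²

Solar declination: sin δ = sin ε · sin L_s = sin 80.70° × sin 56.4° = 0.82197, so δ = +55.283°.
cos h₀ = −tan(+51.7°) tan(+55.283°) = -1.8275 ≤ −1 ⇒ polar day, h₀ = π.
Bracket: h₀ sin ϕ sin δ + cos ϕ cos δ sin h₀ = 3.1416×0.78478×0.82197 + 0.61978×0.56953×0.00000 = 2.026538 + 0.000000 = 2.026538.
Q̄ = (S_0/π) × [bracket] = (403/π) × 2.026538 = 260.0 W/m².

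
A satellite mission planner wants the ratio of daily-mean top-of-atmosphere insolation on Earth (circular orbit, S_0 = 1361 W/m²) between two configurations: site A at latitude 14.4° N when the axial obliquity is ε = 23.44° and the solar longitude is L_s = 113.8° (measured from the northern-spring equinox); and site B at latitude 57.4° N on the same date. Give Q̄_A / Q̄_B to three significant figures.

Q̄_A / Q̄_B ≈ 0.971

— Configuration A (ϕ=+14.4°):
Solar declination: sin δ = sin ε · sin L_s = sin 23.44° × sin 113.8° = 0.36396, so δ = +21.344°.
cos h₀ = −tan(+14.4°) tan(+21.344°) = -0.1003, h₀ = 1.6713 rad.
Bracket: h₀ sin ϕ sin δ + cos ϕ cos δ sin h₀ = 1.6713×0.24869×0.36396 + 0.96858×0.93141×0.99495 = 0.151275 + 0.897589 = 1.048864.
Q̄ = (S_0/π) × [bracket] = (1361/π) × 1.048864 = 454.39 W/m².
— Configuration B (ϕ=+57.4°):
cos h₀ = −tan(+57.4°) tan(+21.344°) = -0.6110, h₀ = 2.2281 rad.
Bracket: h₀ sin ϕ sin δ + cos ϕ cos δ sin h₀ = 2.2281×0.84245×0.36396 + 0.53877×0.93141×0.79162 = 0.683176 + 0.397247 = 1.080423.
Q̄ = (S_0/π) × [bracket] = (1361/π) × 1.080423 = 468.06 W/m².
Ratio Q̄_A / Q̄_B = 454.39 / 468.06 = 0.9708.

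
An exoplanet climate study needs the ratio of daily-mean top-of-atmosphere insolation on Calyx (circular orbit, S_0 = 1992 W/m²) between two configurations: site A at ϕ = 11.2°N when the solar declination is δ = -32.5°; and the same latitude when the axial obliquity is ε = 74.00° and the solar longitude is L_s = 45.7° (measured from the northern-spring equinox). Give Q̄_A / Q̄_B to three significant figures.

Q̄_A / Q̄_B ≈ 0.717

— Configuration A (ϕ=+11.2°):
cos h₀ = −tan(+11.2°) tan(-32.500°) = 0.1261, h₀ = 1.4443 rad.
Bracket: h₀ sin ϕ sin δ + cos ϕ cos δ sin h₀ = 1.4443×0.19423×-0.53730 + 0.98096×0.84339×0.99201 = -0.150727 + 0.820721 = 0.669994.
Q̄ = (S_0/π) × [bracket] = (1992/π) × 0.669994 = 424.83 W/m².
— Configuration B (ϕ=+11.2°):
Solar declination: sin δ = sin ε · sin L_s = sin 74.00° × sin 45.7° = 0.68797, so δ = +43.469°.
cos h₀ = −tan(+11.2°) tan(+43.469°) = -0.1877, h₀ = 1.7596 rad.
Bracket: h₀ sin ϕ sin δ + cos ϕ cos δ sin h₀ = 1.7596×0.19423×0.68797 + 0.98096×0.72574×0.98223 = 0.235126 + 0.699271 = 0.934397.
Q̄ = (S_0/π) × [bracket] = (1992/π) × 0.934397 = 592.48 W/m².
Ratio Q̄_A / Q̄_B = 424.83 / 592.48 = 0.7170.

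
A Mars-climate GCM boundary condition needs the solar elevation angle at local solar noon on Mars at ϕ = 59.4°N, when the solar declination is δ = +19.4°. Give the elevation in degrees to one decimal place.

At local noon the hour angle is zero, so the zenith angle equals |ϕ − δ| = |+59.4° − (+19.400°)| = 40.000°.
Elevation = 90° − 40.000° = 50.0°.

50.0°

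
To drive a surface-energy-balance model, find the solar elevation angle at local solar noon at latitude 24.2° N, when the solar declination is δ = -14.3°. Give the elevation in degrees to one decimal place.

At local noon the hour angle is zero, so the zenith angle equals |φ − δ| = |+24.2° − (-14.300°)| = 38.500°.
Elevation = 90° − 38.500° = 51.5°.

51.5°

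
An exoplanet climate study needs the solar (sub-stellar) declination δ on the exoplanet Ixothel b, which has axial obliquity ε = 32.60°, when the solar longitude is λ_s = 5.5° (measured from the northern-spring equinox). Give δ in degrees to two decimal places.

δ = +2.96°

sin δ = sin ε · sin λ_s = sin 32.60° × sin 5.5° = 0.051639.
δ = arcsin(0.051639) = +2.96°.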